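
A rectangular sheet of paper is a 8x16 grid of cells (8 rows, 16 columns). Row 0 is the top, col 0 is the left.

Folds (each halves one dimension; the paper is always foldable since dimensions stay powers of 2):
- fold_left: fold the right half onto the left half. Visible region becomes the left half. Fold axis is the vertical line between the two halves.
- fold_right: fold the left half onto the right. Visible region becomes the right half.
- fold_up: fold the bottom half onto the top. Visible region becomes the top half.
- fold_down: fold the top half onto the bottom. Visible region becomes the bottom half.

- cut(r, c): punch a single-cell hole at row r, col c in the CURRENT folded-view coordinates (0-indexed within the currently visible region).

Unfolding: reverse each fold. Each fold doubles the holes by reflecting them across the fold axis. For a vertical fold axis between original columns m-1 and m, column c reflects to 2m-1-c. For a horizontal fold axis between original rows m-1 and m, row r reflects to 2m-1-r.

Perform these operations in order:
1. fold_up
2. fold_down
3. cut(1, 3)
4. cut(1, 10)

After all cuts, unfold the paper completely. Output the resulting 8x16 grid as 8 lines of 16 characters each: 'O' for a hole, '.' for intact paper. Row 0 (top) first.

Answer: ...O......O.....
................
................
...O......O.....
...O......O.....
................
................
...O......O.....

Derivation:
Op 1 fold_up: fold axis h@4; visible region now rows[0,4) x cols[0,16) = 4x16
Op 2 fold_down: fold axis h@2; visible region now rows[2,4) x cols[0,16) = 2x16
Op 3 cut(1, 3): punch at orig (3,3); cuts so far [(3, 3)]; region rows[2,4) x cols[0,16) = 2x16
Op 4 cut(1, 10): punch at orig (3,10); cuts so far [(3, 3), (3, 10)]; region rows[2,4) x cols[0,16) = 2x16
Unfold 1 (reflect across h@2): 4 holes -> [(0, 3), (0, 10), (3, 3), (3, 10)]
Unfold 2 (reflect across h@4): 8 holes -> [(0, 3), (0, 10), (3, 3), (3, 10), (4, 3), (4, 10), (7, 3), (7, 10)]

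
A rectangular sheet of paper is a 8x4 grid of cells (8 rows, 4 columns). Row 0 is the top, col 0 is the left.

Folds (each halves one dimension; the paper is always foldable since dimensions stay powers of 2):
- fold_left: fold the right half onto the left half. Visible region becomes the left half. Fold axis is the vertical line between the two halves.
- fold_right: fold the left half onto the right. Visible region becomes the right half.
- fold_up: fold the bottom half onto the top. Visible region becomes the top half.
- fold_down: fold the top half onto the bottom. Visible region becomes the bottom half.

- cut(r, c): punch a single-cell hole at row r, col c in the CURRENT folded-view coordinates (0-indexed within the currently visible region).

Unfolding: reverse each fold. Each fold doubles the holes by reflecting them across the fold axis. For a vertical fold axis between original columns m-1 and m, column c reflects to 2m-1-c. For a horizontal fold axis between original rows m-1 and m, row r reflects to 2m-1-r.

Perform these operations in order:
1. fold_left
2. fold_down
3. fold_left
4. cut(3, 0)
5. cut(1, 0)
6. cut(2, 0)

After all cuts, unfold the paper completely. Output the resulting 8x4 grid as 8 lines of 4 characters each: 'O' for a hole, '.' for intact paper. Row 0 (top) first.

Answer: OOOO
OOOO
OOOO
....
....
OOOO
OOOO
OOOO

Derivation:
Op 1 fold_left: fold axis v@2; visible region now rows[0,8) x cols[0,2) = 8x2
Op 2 fold_down: fold axis h@4; visible region now rows[4,8) x cols[0,2) = 4x2
Op 3 fold_left: fold axis v@1; visible region now rows[4,8) x cols[0,1) = 4x1
Op 4 cut(3, 0): punch at orig (7,0); cuts so far [(7, 0)]; region rows[4,8) x cols[0,1) = 4x1
Op 5 cut(1, 0): punch at orig (5,0); cuts so far [(5, 0), (7, 0)]; region rows[4,8) x cols[0,1) = 4x1
Op 6 cut(2, 0): punch at orig (6,0); cuts so far [(5, 0), (6, 0), (7, 0)]; region rows[4,8) x cols[0,1) = 4x1
Unfold 1 (reflect across v@1): 6 holes -> [(5, 0), (5, 1), (6, 0), (6, 1), (7, 0), (7, 1)]
Unfold 2 (reflect across h@4): 12 holes -> [(0, 0), (0, 1), (1, 0), (1, 1), (2, 0), (2, 1), (5, 0), (5, 1), (6, 0), (6, 1), (7, 0), (7, 1)]
Unfold 3 (reflect across v@2): 24 holes -> [(0, 0), (0, 1), (0, 2), (0, 3), (1, 0), (1, 1), (1, 2), (1, 3), (2, 0), (2, 1), (2, 2), (2, 3), (5, 0), (5, 1), (5, 2), (5, 3), (6, 0), (6, 1), (6, 2), (6, 3), (7, 0), (7, 1), (7, 2), (7, 3)]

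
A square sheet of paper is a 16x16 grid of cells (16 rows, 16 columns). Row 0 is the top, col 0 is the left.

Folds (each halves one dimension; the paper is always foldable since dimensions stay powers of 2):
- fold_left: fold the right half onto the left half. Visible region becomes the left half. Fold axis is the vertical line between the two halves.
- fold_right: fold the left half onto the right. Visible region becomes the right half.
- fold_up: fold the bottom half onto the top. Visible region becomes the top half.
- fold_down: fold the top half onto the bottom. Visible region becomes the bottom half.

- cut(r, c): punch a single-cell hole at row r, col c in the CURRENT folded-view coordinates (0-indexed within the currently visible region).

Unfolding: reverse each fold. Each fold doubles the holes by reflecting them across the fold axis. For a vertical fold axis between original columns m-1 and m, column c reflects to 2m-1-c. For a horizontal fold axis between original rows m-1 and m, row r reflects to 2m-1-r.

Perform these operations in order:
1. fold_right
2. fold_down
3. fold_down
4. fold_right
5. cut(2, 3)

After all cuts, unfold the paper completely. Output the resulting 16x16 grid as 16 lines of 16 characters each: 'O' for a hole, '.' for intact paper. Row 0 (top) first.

Op 1 fold_right: fold axis v@8; visible region now rows[0,16) x cols[8,16) = 16x8
Op 2 fold_down: fold axis h@8; visible region now rows[8,16) x cols[8,16) = 8x8
Op 3 fold_down: fold axis h@12; visible region now rows[12,16) x cols[8,16) = 4x8
Op 4 fold_right: fold axis v@12; visible region now rows[12,16) x cols[12,16) = 4x4
Op 5 cut(2, 3): punch at orig (14,15); cuts so far [(14, 15)]; region rows[12,16) x cols[12,16) = 4x4
Unfold 1 (reflect across v@12): 2 holes -> [(14, 8), (14, 15)]
Unfold 2 (reflect across h@12): 4 holes -> [(9, 8), (9, 15), (14, 8), (14, 15)]
Unfold 3 (reflect across h@8): 8 holes -> [(1, 8), (1, 15), (6, 8), (6, 15), (9, 8), (9, 15), (14, 8), (14, 15)]
Unfold 4 (reflect across v@8): 16 holes -> [(1, 0), (1, 7), (1, 8), (1, 15), (6, 0), (6, 7), (6, 8), (6, 15), (9, 0), (9, 7), (9, 8), (9, 15), (14, 0), (14, 7), (14, 8), (14, 15)]

Answer: ................
O......OO......O
................
................
................
................
O......OO......O
................
................
O......OO......O
................
................
................
................
O......OO......O
................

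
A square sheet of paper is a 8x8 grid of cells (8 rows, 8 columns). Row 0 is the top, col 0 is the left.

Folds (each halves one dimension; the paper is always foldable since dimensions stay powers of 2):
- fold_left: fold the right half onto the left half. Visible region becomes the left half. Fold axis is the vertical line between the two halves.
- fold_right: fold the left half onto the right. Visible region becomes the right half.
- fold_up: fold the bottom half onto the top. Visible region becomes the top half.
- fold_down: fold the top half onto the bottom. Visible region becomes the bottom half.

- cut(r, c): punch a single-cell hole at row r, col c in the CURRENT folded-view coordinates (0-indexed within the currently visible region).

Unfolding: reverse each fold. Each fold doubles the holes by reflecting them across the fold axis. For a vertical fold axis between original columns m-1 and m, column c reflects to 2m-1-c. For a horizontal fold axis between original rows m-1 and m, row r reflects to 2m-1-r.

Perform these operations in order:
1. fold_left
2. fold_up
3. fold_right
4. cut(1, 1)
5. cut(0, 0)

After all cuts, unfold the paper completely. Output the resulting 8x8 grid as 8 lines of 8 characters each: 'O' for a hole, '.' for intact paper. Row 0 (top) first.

Answer: .OO..OO.
O..OO..O
........
........
........
........
O..OO..O
.OO..OO.

Derivation:
Op 1 fold_left: fold axis v@4; visible region now rows[0,8) x cols[0,4) = 8x4
Op 2 fold_up: fold axis h@4; visible region now rows[0,4) x cols[0,4) = 4x4
Op 3 fold_right: fold axis v@2; visible region now rows[0,4) x cols[2,4) = 4x2
Op 4 cut(1, 1): punch at orig (1,3); cuts so far [(1, 3)]; region rows[0,4) x cols[2,4) = 4x2
Op 5 cut(0, 0): punch at orig (0,2); cuts so far [(0, 2), (1, 3)]; region rows[0,4) x cols[2,4) = 4x2
Unfold 1 (reflect across v@2): 4 holes -> [(0, 1), (0, 2), (1, 0), (1, 3)]
Unfold 2 (reflect across h@4): 8 holes -> [(0, 1), (0, 2), (1, 0), (1, 3), (6, 0), (6, 3), (7, 1), (7, 2)]
Unfold 3 (reflect across v@4): 16 holes -> [(0, 1), (0, 2), (0, 5), (0, 6), (1, 0), (1, 3), (1, 4), (1, 7), (6, 0), (6, 3), (6, 4), (6, 7), (7, 1), (7, 2), (7, 5), (7, 6)]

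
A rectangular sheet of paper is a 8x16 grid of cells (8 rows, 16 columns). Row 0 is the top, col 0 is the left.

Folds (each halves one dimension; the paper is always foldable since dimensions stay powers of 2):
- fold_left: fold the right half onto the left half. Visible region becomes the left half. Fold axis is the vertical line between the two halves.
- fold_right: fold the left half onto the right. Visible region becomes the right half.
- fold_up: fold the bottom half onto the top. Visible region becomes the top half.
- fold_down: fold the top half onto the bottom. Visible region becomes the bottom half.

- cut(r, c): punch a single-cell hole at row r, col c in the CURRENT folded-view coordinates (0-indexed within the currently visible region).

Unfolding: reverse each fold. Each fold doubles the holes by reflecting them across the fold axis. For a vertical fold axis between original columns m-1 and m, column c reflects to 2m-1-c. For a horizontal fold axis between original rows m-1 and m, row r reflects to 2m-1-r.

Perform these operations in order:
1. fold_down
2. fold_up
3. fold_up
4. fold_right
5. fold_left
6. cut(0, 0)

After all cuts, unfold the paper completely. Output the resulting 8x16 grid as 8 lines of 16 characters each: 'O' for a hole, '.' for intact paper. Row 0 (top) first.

Answer: O......OO......O
O......OO......O
O......OO......O
O......OO......O
O......OO......O
O......OO......O
O......OO......O
O......OO......O

Derivation:
Op 1 fold_down: fold axis h@4; visible region now rows[4,8) x cols[0,16) = 4x16
Op 2 fold_up: fold axis h@6; visible region now rows[4,6) x cols[0,16) = 2x16
Op 3 fold_up: fold axis h@5; visible region now rows[4,5) x cols[0,16) = 1x16
Op 4 fold_right: fold axis v@8; visible region now rows[4,5) x cols[8,16) = 1x8
Op 5 fold_left: fold axis v@12; visible region now rows[4,5) x cols[8,12) = 1x4
Op 6 cut(0, 0): punch at orig (4,8); cuts so far [(4, 8)]; region rows[4,5) x cols[8,12) = 1x4
Unfold 1 (reflect across v@12): 2 holes -> [(4, 8), (4, 15)]
Unfold 2 (reflect across v@8): 4 holes -> [(4, 0), (4, 7), (4, 8), (4, 15)]
Unfold 3 (reflect across h@5): 8 holes -> [(4, 0), (4, 7), (4, 8), (4, 15), (5, 0), (5, 7), (5, 8), (5, 15)]
Unfold 4 (reflect across h@6): 16 holes -> [(4, 0), (4, 7), (4, 8), (4, 15), (5, 0), (5, 7), (5, 8), (5, 15), (6, 0), (6, 7), (6, 8), (6, 15), (7, 0), (7, 7), (7, 8), (7, 15)]
Unfold 5 (reflect across h@4): 32 holes -> [(0, 0), (0, 7), (0, 8), (0, 15), (1, 0), (1, 7), (1, 8), (1, 15), (2, 0), (2, 7), (2, 8), (2, 15), (3, 0), (3, 7), (3, 8), (3, 15), (4, 0), (4, 7), (4, 8), (4, 15), (5, 0), (5, 7), (5, 8), (5, 15), (6, 0), (6, 7), (6, 8), (6, 15), (7, 0), (7, 7), (7, 8), (7, 15)]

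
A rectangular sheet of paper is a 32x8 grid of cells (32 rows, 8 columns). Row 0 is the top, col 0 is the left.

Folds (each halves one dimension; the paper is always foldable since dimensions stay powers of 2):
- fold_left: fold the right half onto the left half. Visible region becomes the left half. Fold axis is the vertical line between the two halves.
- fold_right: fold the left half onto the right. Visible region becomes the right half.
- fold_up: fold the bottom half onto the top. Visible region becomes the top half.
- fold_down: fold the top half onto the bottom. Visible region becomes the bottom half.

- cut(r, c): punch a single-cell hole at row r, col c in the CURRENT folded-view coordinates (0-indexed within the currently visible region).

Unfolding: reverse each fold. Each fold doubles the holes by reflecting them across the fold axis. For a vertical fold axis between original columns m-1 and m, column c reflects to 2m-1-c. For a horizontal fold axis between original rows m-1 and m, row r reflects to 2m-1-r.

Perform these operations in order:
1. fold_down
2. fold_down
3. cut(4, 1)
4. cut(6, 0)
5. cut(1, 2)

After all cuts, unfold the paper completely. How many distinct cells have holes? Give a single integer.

Answer: 12

Derivation:
Op 1 fold_down: fold axis h@16; visible region now rows[16,32) x cols[0,8) = 16x8
Op 2 fold_down: fold axis h@24; visible region now rows[24,32) x cols[0,8) = 8x8
Op 3 cut(4, 1): punch at orig (28,1); cuts so far [(28, 1)]; region rows[24,32) x cols[0,8) = 8x8
Op 4 cut(6, 0): punch at orig (30,0); cuts so far [(28, 1), (30, 0)]; region rows[24,32) x cols[0,8) = 8x8
Op 5 cut(1, 2): punch at orig (25,2); cuts so far [(25, 2), (28, 1), (30, 0)]; region rows[24,32) x cols[0,8) = 8x8
Unfold 1 (reflect across h@24): 6 holes -> [(17, 0), (19, 1), (22, 2), (25, 2), (28, 1), (30, 0)]
Unfold 2 (reflect across h@16): 12 holes -> [(1, 0), (3, 1), (6, 2), (9, 2), (12, 1), (14, 0), (17, 0), (19, 1), (22, 2), (25, 2), (28, 1), (30, 0)]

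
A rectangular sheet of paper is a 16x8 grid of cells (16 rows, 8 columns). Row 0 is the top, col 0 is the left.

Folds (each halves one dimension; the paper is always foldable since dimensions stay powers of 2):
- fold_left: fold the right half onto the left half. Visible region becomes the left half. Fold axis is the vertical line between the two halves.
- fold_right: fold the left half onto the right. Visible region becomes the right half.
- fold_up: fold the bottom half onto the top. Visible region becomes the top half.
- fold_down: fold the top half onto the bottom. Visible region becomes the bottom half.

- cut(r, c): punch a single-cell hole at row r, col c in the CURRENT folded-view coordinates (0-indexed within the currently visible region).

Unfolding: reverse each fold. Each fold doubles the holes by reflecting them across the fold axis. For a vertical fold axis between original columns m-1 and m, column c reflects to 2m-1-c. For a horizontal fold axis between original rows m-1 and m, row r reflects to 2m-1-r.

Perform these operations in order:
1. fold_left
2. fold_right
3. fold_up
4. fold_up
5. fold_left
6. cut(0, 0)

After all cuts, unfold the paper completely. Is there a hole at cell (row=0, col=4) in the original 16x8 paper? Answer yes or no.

Answer: yes

Derivation:
Op 1 fold_left: fold axis v@4; visible region now rows[0,16) x cols[0,4) = 16x4
Op 2 fold_right: fold axis v@2; visible region now rows[0,16) x cols[2,4) = 16x2
Op 3 fold_up: fold axis h@8; visible region now rows[0,8) x cols[2,4) = 8x2
Op 4 fold_up: fold axis h@4; visible region now rows[0,4) x cols[2,4) = 4x2
Op 5 fold_left: fold axis v@3; visible region now rows[0,4) x cols[2,3) = 4x1
Op 6 cut(0, 0): punch at orig (0,2); cuts so far [(0, 2)]; region rows[0,4) x cols[2,3) = 4x1
Unfold 1 (reflect across v@3): 2 holes -> [(0, 2), (0, 3)]
Unfold 2 (reflect across h@4): 4 holes -> [(0, 2), (0, 3), (7, 2), (7, 3)]
Unfold 3 (reflect across h@8): 8 holes -> [(0, 2), (0, 3), (7, 2), (7, 3), (8, 2), (8, 3), (15, 2), (15, 3)]
Unfold 4 (reflect across v@2): 16 holes -> [(0, 0), (0, 1), (0, 2), (0, 3), (7, 0), (7, 1), (7, 2), (7, 3), (8, 0), (8, 1), (8, 2), (8, 3), (15, 0), (15, 1), (15, 2), (15, 3)]
Unfold 5 (reflect across v@4): 32 holes -> [(0, 0), (0, 1), (0, 2), (0, 3), (0, 4), (0, 5), (0, 6), (0, 7), (7, 0), (7, 1), (7, 2), (7, 3), (7, 4), (7, 5), (7, 6), (7, 7), (8, 0), (8, 1), (8, 2), (8, 3), (8, 4), (8, 5), (8, 6), (8, 7), (15, 0), (15, 1), (15, 2), (15, 3), (15, 4), (15, 5), (15, 6), (15, 7)]
Holes: [(0, 0), (0, 1), (0, 2), (0, 3), (0, 4), (0, 5), (0, 6), (0, 7), (7, 0), (7, 1), (7, 2), (7, 3), (7, 4), (7, 5), (7, 6), (7, 7), (8, 0), (8, 1), (8, 2), (8, 3), (8, 4), (8, 5), (8, 6), (8, 7), (15, 0), (15, 1), (15, 2), (15, 3), (15, 4), (15, 5), (15, 6), (15, 7)]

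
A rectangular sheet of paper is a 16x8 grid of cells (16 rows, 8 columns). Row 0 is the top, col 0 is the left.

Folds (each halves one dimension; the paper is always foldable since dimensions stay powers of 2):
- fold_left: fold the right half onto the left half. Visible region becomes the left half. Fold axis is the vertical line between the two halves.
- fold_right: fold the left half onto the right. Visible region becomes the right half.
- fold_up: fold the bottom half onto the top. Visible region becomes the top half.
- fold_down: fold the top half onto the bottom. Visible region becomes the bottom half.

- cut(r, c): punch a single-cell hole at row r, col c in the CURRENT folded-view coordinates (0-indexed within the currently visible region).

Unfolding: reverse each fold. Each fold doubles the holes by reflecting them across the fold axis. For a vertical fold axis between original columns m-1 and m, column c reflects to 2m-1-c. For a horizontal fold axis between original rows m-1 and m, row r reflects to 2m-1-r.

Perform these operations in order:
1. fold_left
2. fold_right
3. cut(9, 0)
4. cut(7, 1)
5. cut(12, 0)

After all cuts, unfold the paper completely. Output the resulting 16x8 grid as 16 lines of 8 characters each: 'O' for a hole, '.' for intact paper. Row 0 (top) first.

Op 1 fold_left: fold axis v@4; visible region now rows[0,16) x cols[0,4) = 16x4
Op 2 fold_right: fold axis v@2; visible region now rows[0,16) x cols[2,4) = 16x2
Op 3 cut(9, 0): punch at orig (9,2); cuts so far [(9, 2)]; region rows[0,16) x cols[2,4) = 16x2
Op 4 cut(7, 1): punch at orig (7,3); cuts so far [(7, 3), (9, 2)]; region rows[0,16) x cols[2,4) = 16x2
Op 5 cut(12, 0): punch at orig (12,2); cuts so far [(7, 3), (9, 2), (12, 2)]; region rows[0,16) x cols[2,4) = 16x2
Unfold 1 (reflect across v@2): 6 holes -> [(7, 0), (7, 3), (9, 1), (9, 2), (12, 1), (12, 2)]
Unfold 2 (reflect across v@4): 12 holes -> [(7, 0), (7, 3), (7, 4), (7, 7), (9, 1), (9, 2), (9, 5), (9, 6), (12, 1), (12, 2), (12, 5), (12, 6)]

Answer: ........
........
........
........
........
........
........
O..OO..O
........
.OO..OO.
........
........
.OO..OO.
........
........
........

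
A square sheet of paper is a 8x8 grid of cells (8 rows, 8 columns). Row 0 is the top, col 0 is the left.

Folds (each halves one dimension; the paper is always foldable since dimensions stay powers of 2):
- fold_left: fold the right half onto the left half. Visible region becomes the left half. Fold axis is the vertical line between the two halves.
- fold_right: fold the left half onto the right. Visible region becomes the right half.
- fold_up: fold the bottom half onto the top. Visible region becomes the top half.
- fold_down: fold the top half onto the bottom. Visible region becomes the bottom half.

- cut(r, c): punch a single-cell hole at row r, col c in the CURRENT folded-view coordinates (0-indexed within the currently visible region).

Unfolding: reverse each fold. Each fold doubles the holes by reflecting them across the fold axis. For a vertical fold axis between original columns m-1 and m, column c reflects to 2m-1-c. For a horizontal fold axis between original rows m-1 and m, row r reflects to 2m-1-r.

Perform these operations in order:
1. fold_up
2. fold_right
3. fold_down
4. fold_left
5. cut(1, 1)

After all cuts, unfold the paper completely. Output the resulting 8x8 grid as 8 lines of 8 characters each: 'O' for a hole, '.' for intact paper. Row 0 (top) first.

Answer: .OO..OO.
........
........
.OO..OO.
.OO..OO.
........
........
.OO..OO.

Derivation:
Op 1 fold_up: fold axis h@4; visible region now rows[0,4) x cols[0,8) = 4x8
Op 2 fold_right: fold axis v@4; visible region now rows[0,4) x cols[4,8) = 4x4
Op 3 fold_down: fold axis h@2; visible region now rows[2,4) x cols[4,8) = 2x4
Op 4 fold_left: fold axis v@6; visible region now rows[2,4) x cols[4,6) = 2x2
Op 5 cut(1, 1): punch at orig (3,5); cuts so far [(3, 5)]; region rows[2,4) x cols[4,6) = 2x2
Unfold 1 (reflect across v@6): 2 holes -> [(3, 5), (3, 6)]
Unfold 2 (reflect across h@2): 4 holes -> [(0, 5), (0, 6), (3, 5), (3, 6)]
Unfold 3 (reflect across v@4): 8 holes -> [(0, 1), (0, 2), (0, 5), (0, 6), (3, 1), (3, 2), (3, 5), (3, 6)]
Unfold 4 (reflect across h@4): 16 holes -> [(0, 1), (0, 2), (0, 5), (0, 6), (3, 1), (3, 2), (3, 5), (3, 6), (4, 1), (4, 2), (4, 5), (4, 6), (7, 1), (7, 2), (7, 5), (7, 6)]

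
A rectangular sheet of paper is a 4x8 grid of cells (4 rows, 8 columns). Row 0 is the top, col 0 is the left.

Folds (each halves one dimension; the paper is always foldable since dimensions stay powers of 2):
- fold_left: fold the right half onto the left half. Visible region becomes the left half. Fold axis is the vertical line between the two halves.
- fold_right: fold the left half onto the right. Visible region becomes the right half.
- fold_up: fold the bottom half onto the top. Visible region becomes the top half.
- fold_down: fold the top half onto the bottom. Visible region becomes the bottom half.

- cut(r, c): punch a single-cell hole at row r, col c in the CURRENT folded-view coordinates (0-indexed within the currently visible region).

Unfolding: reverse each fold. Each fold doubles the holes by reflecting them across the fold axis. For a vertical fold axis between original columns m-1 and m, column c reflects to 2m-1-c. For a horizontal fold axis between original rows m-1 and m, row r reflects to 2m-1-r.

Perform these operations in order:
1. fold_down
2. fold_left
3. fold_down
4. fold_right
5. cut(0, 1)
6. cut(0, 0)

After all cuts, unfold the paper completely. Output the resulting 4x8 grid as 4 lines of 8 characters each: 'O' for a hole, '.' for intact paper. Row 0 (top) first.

Answer: OOOOOOOO
OOOOOOOO
OOOOOOOO
OOOOOOOO

Derivation:
Op 1 fold_down: fold axis h@2; visible region now rows[2,4) x cols[0,8) = 2x8
Op 2 fold_left: fold axis v@4; visible region now rows[2,4) x cols[0,4) = 2x4
Op 3 fold_down: fold axis h@3; visible region now rows[3,4) x cols[0,4) = 1x4
Op 4 fold_right: fold axis v@2; visible region now rows[3,4) x cols[2,4) = 1x2
Op 5 cut(0, 1): punch at orig (3,3); cuts so far [(3, 3)]; region rows[3,4) x cols[2,4) = 1x2
Op 6 cut(0, 0): punch at orig (3,2); cuts so far [(3, 2), (3, 3)]; region rows[3,4) x cols[2,4) = 1x2
Unfold 1 (reflect across v@2): 4 holes -> [(3, 0), (3, 1), (3, 2), (3, 3)]
Unfold 2 (reflect across h@3): 8 holes -> [(2, 0), (2, 1), (2, 2), (2, 3), (3, 0), (3, 1), (3, 2), (3, 3)]
Unfold 3 (reflect across v@4): 16 holes -> [(2, 0), (2, 1), (2, 2), (2, 3), (2, 4), (2, 5), (2, 6), (2, 7), (3, 0), (3, 1), (3, 2), (3, 3), (3, 4), (3, 5), (3, 6), (3, 7)]
Unfold 4 (reflect across h@2): 32 holes -> [(0, 0), (0, 1), (0, 2), (0, 3), (0, 4), (0, 5), (0, 6), (0, 7), (1, 0), (1, 1), (1, 2), (1, 3), (1, 4), (1, 5), (1, 6), (1, 7), (2, 0), (2, 1), (2, 2), (2, 3), (2, 4), (2, 5), (2, 6), (2, 7), (3, 0), (3, 1), (3, 2), (3, 3), (3, 4), (3, 5), (3, 6), (3, 7)]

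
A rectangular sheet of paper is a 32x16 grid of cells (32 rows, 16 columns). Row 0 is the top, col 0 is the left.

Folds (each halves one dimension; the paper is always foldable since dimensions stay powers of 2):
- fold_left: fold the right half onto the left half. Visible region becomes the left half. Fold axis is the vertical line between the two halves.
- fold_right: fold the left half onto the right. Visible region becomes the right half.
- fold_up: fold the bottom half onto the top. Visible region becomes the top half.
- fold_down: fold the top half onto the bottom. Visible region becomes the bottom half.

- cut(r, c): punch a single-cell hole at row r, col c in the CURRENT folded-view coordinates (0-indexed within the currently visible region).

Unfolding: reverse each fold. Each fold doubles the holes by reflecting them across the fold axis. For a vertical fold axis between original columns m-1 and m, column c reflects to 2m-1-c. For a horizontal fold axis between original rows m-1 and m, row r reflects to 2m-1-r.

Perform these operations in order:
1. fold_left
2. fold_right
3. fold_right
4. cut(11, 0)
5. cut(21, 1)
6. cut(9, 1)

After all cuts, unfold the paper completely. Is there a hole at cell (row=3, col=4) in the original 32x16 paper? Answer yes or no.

Answer: no

Derivation:
Op 1 fold_left: fold axis v@8; visible region now rows[0,32) x cols[0,8) = 32x8
Op 2 fold_right: fold axis v@4; visible region now rows[0,32) x cols[4,8) = 32x4
Op 3 fold_right: fold axis v@6; visible region now rows[0,32) x cols[6,8) = 32x2
Op 4 cut(11, 0): punch at orig (11,6); cuts so far [(11, 6)]; region rows[0,32) x cols[6,8) = 32x2
Op 5 cut(21, 1): punch at orig (21,7); cuts so far [(11, 6), (21, 7)]; region rows[0,32) x cols[6,8) = 32x2
Op 6 cut(9, 1): punch at orig (9,7); cuts so far [(9, 7), (11, 6), (21, 7)]; region rows[0,32) x cols[6,8) = 32x2
Unfold 1 (reflect across v@6): 6 holes -> [(9, 4), (9, 7), (11, 5), (11, 6), (21, 4), (21, 7)]
Unfold 2 (reflect across v@4): 12 holes -> [(9, 0), (9, 3), (9, 4), (9, 7), (11, 1), (11, 2), (11, 5), (11, 6), (21, 0), (21, 3), (21, 4), (21, 7)]
Unfold 3 (reflect across v@8): 24 holes -> [(9, 0), (9, 3), (9, 4), (9, 7), (9, 8), (9, 11), (9, 12), (9, 15), (11, 1), (11, 2), (11, 5), (11, 6), (11, 9), (11, 10), (11, 13), (11, 14), (21, 0), (21, 3), (21, 4), (21, 7), (21, 8), (21, 11), (21, 12), (21, 15)]
Holes: [(9, 0), (9, 3), (9, 4), (9, 7), (9, 8), (9, 11), (9, 12), (9, 15), (11, 1), (11, 2), (11, 5), (11, 6), (11, 9), (11, 10), (11, 13), (11, 14), (21, 0), (21, 3), (21, 4), (21, 7), (21, 8), (21, 11), (21, 12), (21, 15)]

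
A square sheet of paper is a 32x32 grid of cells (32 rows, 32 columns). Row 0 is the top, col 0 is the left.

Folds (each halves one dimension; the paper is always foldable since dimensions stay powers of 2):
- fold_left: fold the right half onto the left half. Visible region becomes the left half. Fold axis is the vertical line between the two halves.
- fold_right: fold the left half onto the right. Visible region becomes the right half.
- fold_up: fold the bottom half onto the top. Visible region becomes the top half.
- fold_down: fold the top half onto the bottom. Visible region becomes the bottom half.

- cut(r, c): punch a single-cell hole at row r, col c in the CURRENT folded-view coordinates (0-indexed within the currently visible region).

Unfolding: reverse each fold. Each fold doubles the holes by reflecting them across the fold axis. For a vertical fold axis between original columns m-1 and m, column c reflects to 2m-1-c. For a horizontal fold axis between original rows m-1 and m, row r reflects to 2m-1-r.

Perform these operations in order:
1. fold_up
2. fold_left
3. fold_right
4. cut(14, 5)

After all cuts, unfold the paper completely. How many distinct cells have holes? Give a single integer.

Answer: 8

Derivation:
Op 1 fold_up: fold axis h@16; visible region now rows[0,16) x cols[0,32) = 16x32
Op 2 fold_left: fold axis v@16; visible region now rows[0,16) x cols[0,16) = 16x16
Op 3 fold_right: fold axis v@8; visible region now rows[0,16) x cols[8,16) = 16x8
Op 4 cut(14, 5): punch at orig (14,13); cuts so far [(14, 13)]; region rows[0,16) x cols[8,16) = 16x8
Unfold 1 (reflect across v@8): 2 holes -> [(14, 2), (14, 13)]
Unfold 2 (reflect across v@16): 4 holes -> [(14, 2), (14, 13), (14, 18), (14, 29)]
Unfold 3 (reflect across h@16): 8 holes -> [(14, 2), (14, 13), (14, 18), (14, 29), (17, 2), (17, 13), (17, 18), (17, 29)]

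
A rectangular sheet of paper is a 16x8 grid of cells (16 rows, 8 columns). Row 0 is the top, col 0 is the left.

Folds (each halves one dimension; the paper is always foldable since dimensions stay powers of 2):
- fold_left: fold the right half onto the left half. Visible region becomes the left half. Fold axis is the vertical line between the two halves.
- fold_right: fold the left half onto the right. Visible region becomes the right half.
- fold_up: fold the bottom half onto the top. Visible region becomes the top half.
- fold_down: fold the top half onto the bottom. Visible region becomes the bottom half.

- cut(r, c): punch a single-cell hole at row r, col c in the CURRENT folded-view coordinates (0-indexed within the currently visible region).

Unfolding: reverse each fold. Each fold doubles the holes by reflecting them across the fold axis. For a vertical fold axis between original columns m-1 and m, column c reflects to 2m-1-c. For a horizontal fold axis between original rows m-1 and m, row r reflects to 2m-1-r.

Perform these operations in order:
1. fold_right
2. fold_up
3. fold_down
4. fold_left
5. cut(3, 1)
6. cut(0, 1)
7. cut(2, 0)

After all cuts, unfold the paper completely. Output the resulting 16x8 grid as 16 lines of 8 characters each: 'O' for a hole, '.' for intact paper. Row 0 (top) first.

Op 1 fold_right: fold axis v@4; visible region now rows[0,16) x cols[4,8) = 16x4
Op 2 fold_up: fold axis h@8; visible region now rows[0,8) x cols[4,8) = 8x4
Op 3 fold_down: fold axis h@4; visible region now rows[4,8) x cols[4,8) = 4x4
Op 4 fold_left: fold axis v@6; visible region now rows[4,8) x cols[4,6) = 4x2
Op 5 cut(3, 1): punch at orig (7,5); cuts so far [(7, 5)]; region rows[4,8) x cols[4,6) = 4x2
Op 6 cut(0, 1): punch at orig (4,5); cuts so far [(4, 5), (7, 5)]; region rows[4,8) x cols[4,6) = 4x2
Op 7 cut(2, 0): punch at orig (6,4); cuts so far [(4, 5), (6, 4), (7, 5)]; region rows[4,8) x cols[4,6) = 4x2
Unfold 1 (reflect across v@6): 6 holes -> [(4, 5), (4, 6), (6, 4), (6, 7), (7, 5), (7, 6)]
Unfold 2 (reflect across h@4): 12 holes -> [(0, 5), (0, 6), (1, 4), (1, 7), (3, 5), (3, 6), (4, 5), (4, 6), (6, 4), (6, 7), (7, 5), (7, 6)]
Unfold 3 (reflect across h@8): 24 holes -> [(0, 5), (0, 6), (1, 4), (1, 7), (3, 5), (3, 6), (4, 5), (4, 6), (6, 4), (6, 7), (7, 5), (7, 6), (8, 5), (8, 6), (9, 4), (9, 7), (11, 5), (11, 6), (12, 5), (12, 6), (14, 4), (14, 7), (15, 5), (15, 6)]
Unfold 4 (reflect across v@4): 48 holes -> [(0, 1), (0, 2), (0, 5), (0, 6), (1, 0), (1, 3), (1, 4), (1, 7), (3, 1), (3, 2), (3, 5), (3, 6), (4, 1), (4, 2), (4, 5), (4, 6), (6, 0), (6, 3), (6, 4), (6, 7), (7, 1), (7, 2), (7, 5), (7, 6), (8, 1), (8, 2), (8, 5), (8, 6), (9, 0), (9, 3), (9, 4), (9, 7), (11, 1), (11, 2), (11, 5), (11, 6), (12, 1), (12, 2), (12, 5), (12, 6), (14, 0), (14, 3), (14, 4), (14, 7), (15, 1), (15, 2), (15, 5), (15, 6)]

Answer: .OO..OO.
O..OO..O
........
.OO..OO.
.OO..OO.
........
O..OO..O
.OO..OO.
.OO..OO.
O..OO..O
........
.OO..OO.
.OO..OO.
........
O..OO..O
.OO..OO.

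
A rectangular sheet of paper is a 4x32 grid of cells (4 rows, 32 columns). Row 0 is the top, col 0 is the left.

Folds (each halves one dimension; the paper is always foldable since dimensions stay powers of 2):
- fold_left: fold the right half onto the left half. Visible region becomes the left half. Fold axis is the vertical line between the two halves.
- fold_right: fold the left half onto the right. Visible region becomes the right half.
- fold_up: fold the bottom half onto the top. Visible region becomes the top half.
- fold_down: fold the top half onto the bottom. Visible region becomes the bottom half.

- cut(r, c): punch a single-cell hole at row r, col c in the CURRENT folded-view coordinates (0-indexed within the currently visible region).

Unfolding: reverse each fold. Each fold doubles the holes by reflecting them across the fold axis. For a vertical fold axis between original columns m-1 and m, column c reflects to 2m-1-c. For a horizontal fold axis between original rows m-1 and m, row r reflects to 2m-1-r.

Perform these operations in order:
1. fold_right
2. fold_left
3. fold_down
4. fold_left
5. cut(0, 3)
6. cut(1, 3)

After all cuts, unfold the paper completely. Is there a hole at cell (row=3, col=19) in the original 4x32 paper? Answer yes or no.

Answer: yes

Derivation:
Op 1 fold_right: fold axis v@16; visible region now rows[0,4) x cols[16,32) = 4x16
Op 2 fold_left: fold axis v@24; visible region now rows[0,4) x cols[16,24) = 4x8
Op 3 fold_down: fold axis h@2; visible region now rows[2,4) x cols[16,24) = 2x8
Op 4 fold_left: fold axis v@20; visible region now rows[2,4) x cols[16,20) = 2x4
Op 5 cut(0, 3): punch at orig (2,19); cuts so far [(2, 19)]; region rows[2,4) x cols[16,20) = 2x4
Op 6 cut(1, 3): punch at orig (3,19); cuts so far [(2, 19), (3, 19)]; region rows[2,4) x cols[16,20) = 2x4
Unfold 1 (reflect across v@20): 4 holes -> [(2, 19), (2, 20), (3, 19), (3, 20)]
Unfold 2 (reflect across h@2): 8 holes -> [(0, 19), (0, 20), (1, 19), (1, 20), (2, 19), (2, 20), (3, 19), (3, 20)]
Unfold 3 (reflect across v@24): 16 holes -> [(0, 19), (0, 20), (0, 27), (0, 28), (1, 19), (1, 20), (1, 27), (1, 28), (2, 19), (2, 20), (2, 27), (2, 28), (3, 19), (3, 20), (3, 27), (3, 28)]
Unfold 4 (reflect across v@16): 32 holes -> [(0, 3), (0, 4), (0, 11), (0, 12), (0, 19), (0, 20), (0, 27), (0, 28), (1, 3), (1, 4), (1, 11), (1, 12), (1, 19), (1, 20), (1, 27), (1, 28), (2, 3), (2, 4), (2, 11), (2, 12), (2, 19), (2, 20), (2, 27), (2, 28), (3, 3), (3, 4), (3, 11), (3, 12), (3, 19), (3, 20), (3, 27), (3, 28)]
Holes: [(0, 3), (0, 4), (0, 11), (0, 12), (0, 19), (0, 20), (0, 27), (0, 28), (1, 3), (1, 4), (1, 11), (1, 12), (1, 19), (1, 20), (1, 27), (1, 28), (2, 3), (2, 4), (2, 11), (2, 12), (2, 19), (2, 20), (2, 27), (2, 28), (3, 3), (3, 4), (3, 11), (3, 12), (3, 19), (3, 20), (3, 27), (3, 28)]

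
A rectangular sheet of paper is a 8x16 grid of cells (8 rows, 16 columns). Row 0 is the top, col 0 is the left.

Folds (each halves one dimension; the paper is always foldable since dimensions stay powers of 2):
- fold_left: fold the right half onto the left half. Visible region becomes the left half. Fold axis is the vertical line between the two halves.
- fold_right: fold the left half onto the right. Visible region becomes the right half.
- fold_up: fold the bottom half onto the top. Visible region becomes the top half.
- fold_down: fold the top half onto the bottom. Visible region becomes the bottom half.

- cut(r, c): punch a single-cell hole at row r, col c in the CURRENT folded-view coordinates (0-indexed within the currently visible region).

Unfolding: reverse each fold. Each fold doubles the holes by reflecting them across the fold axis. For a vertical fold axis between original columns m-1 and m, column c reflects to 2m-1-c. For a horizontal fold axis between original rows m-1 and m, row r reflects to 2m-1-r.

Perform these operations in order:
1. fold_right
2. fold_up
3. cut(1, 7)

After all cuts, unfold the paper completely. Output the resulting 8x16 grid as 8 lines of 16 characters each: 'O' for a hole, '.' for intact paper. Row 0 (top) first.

Op 1 fold_right: fold axis v@8; visible region now rows[0,8) x cols[8,16) = 8x8
Op 2 fold_up: fold axis h@4; visible region now rows[0,4) x cols[8,16) = 4x8
Op 3 cut(1, 7): punch at orig (1,15); cuts so far [(1, 15)]; region rows[0,4) x cols[8,16) = 4x8
Unfold 1 (reflect across h@4): 2 holes -> [(1, 15), (6, 15)]
Unfold 2 (reflect across v@8): 4 holes -> [(1, 0), (1, 15), (6, 0), (6, 15)]

Answer: ................
O..............O
................
................
................
................
O..............O
................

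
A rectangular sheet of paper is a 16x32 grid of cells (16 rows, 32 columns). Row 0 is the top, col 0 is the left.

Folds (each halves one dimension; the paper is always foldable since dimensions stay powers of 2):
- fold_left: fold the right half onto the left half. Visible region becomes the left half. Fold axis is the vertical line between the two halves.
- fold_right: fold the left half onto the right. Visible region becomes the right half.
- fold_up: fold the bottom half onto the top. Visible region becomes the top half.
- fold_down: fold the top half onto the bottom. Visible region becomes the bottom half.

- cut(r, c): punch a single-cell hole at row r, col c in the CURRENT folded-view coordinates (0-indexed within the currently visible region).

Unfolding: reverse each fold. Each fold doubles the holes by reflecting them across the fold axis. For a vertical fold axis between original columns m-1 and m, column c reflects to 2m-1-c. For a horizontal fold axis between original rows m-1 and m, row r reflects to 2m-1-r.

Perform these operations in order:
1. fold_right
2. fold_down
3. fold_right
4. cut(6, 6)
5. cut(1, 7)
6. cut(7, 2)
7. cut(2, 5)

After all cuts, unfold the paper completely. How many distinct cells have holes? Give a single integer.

Op 1 fold_right: fold axis v@16; visible region now rows[0,16) x cols[16,32) = 16x16
Op 2 fold_down: fold axis h@8; visible region now rows[8,16) x cols[16,32) = 8x16
Op 3 fold_right: fold axis v@24; visible region now rows[8,16) x cols[24,32) = 8x8
Op 4 cut(6, 6): punch at orig (14,30); cuts so far [(14, 30)]; region rows[8,16) x cols[24,32) = 8x8
Op 5 cut(1, 7): punch at orig (9,31); cuts so far [(9, 31), (14, 30)]; region rows[8,16) x cols[24,32) = 8x8
Op 6 cut(7, 2): punch at orig (15,26); cuts so far [(9, 31), (14, 30), (15, 26)]; region rows[8,16) x cols[24,32) = 8x8
Op 7 cut(2, 5): punch at orig (10,29); cuts so far [(9, 31), (10, 29), (14, 30), (15, 26)]; region rows[8,16) x cols[24,32) = 8x8
Unfold 1 (reflect across v@24): 8 holes -> [(9, 16), (9, 31), (10, 18), (10, 29), (14, 17), (14, 30), (15, 21), (15, 26)]
Unfold 2 (reflect across h@8): 16 holes -> [(0, 21), (0, 26), (1, 17), (1, 30), (5, 18), (5, 29), (6, 16), (6, 31), (9, 16), (9, 31), (10, 18), (10, 29), (14, 17), (14, 30), (15, 21), (15, 26)]
Unfold 3 (reflect across v@16): 32 holes -> [(0, 5), (0, 10), (0, 21), (0, 26), (1, 1), (1, 14), (1, 17), (1, 30), (5, 2), (5, 13), (5, 18), (5, 29), (6, 0), (6, 15), (6, 16), (6, 31), (9, 0), (9, 15), (9, 16), (9, 31), (10, 2), (10, 13), (10, 18), (10, 29), (14, 1), (14, 14), (14, 17), (14, 30), (15, 5), (15, 10), (15, 21), (15, 26)]

Answer: 32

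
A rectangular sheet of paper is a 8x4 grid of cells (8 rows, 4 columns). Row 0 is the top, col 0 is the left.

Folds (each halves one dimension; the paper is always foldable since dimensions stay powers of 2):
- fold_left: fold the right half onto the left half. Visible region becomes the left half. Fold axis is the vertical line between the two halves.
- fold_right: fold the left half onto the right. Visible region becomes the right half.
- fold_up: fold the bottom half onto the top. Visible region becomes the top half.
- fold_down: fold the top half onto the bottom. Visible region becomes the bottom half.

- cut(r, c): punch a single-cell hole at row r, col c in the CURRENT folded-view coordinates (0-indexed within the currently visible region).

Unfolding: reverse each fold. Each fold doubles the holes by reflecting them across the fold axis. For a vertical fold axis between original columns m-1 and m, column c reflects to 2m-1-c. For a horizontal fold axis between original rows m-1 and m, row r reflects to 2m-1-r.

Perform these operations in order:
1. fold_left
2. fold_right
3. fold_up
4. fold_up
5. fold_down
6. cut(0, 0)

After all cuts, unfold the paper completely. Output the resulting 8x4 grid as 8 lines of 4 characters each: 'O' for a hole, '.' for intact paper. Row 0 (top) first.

Answer: OOOO
OOOO
OOOO
OOOO
OOOO
OOOO
OOOO
OOOO

Derivation:
Op 1 fold_left: fold axis v@2; visible region now rows[0,8) x cols[0,2) = 8x2
Op 2 fold_right: fold axis v@1; visible region now rows[0,8) x cols[1,2) = 8x1
Op 3 fold_up: fold axis h@4; visible region now rows[0,4) x cols[1,2) = 4x1
Op 4 fold_up: fold axis h@2; visible region now rows[0,2) x cols[1,2) = 2x1
Op 5 fold_down: fold axis h@1; visible region now rows[1,2) x cols[1,2) = 1x1
Op 6 cut(0, 0): punch at orig (1,1); cuts so far [(1, 1)]; region rows[1,2) x cols[1,2) = 1x1
Unfold 1 (reflect across h@1): 2 holes -> [(0, 1), (1, 1)]
Unfold 2 (reflect across h@2): 4 holes -> [(0, 1), (1, 1), (2, 1), (3, 1)]
Unfold 3 (reflect across h@4): 8 holes -> [(0, 1), (1, 1), (2, 1), (3, 1), (4, 1), (5, 1), (6, 1), (7, 1)]
Unfold 4 (reflect across v@1): 16 holes -> [(0, 0), (0, 1), (1, 0), (1, 1), (2, 0), (2, 1), (3, 0), (3, 1), (4, 0), (4, 1), (5, 0), (5, 1), (6, 0), (6, 1), (7, 0), (7, 1)]
Unfold 5 (reflect across v@2): 32 holes -> [(0, 0), (0, 1), (0, 2), (0, 3), (1, 0), (1, 1), (1, 2), (1, 3), (2, 0), (2, 1), (2, 2), (2, 3), (3, 0), (3, 1), (3, 2), (3, 3), (4, 0), (4, 1), (4, 2), (4, 3), (5, 0), (5, 1), (5, 2), (5, 3), (6, 0), (6, 1), (6, 2), (6, 3), (7, 0), (7, 1), (7, 2), (7, 3)]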